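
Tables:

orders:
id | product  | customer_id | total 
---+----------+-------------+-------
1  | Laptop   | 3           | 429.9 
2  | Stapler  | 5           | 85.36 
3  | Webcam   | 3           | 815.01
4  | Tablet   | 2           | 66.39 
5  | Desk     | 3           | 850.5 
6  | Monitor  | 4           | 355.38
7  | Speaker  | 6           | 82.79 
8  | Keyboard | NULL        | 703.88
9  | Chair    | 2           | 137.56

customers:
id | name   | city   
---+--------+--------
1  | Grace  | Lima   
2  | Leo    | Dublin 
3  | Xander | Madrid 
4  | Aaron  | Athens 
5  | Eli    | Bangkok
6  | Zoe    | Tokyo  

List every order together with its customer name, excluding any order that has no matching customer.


INNER JOIN keeps only orders rows whose customer_id matches an id in customers. Walk through each order:
  - order 1 (Laptop): customer_id=3 -> matches Xander
  - order 2 (Stapler): customer_id=5 -> matches Eli
  - order 3 (Webcam): customer_id=3 -> matches Xander
  - order 4 (Tablet): customer_id=2 -> matches Leo
  - order 5 (Desk): customer_id=3 -> matches Xander
  - order 6 (Monitor): customer_id=4 -> matches Aaron
  - order 7 (Speaker): customer_id=6 -> matches Zoe
  - order 8 (Keyboard): customer_id=NULL, no match -> dropped
  - order 9 (Chair): customer_id=2 -> matches Leo
So 1 of 9 rows is dropped.

SQL:
SELECT a.product, b.name AS customer
FROM orders a
INNER JOIN customers b ON a.customer_id = b.id

Result:
product | customer
--------+---------
Laptop  | Xander  
Stapler | Eli     
Webcam  | Xander  
Tablet  | Leo     
Desk    | Xander  
Monitor | Aaron   
Speaker | Zoe     
Chair   | Leo     


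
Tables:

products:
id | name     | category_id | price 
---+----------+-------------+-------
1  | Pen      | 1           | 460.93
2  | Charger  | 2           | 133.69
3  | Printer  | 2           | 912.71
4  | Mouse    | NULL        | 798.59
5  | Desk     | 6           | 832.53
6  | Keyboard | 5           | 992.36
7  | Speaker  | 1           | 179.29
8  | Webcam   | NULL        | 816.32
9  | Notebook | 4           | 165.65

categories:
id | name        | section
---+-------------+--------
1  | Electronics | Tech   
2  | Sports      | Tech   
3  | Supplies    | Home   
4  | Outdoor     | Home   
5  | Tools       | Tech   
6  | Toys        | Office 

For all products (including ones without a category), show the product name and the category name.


LEFT JOIN keeps every row from products (the left table); where category_id has no match in categories, the category columns become NULL. Walk through each product:
  - product 1 (Pen): category_id=1 -> matches Electronics
  - product 2 (Charger): category_id=2 -> matches Sports
  - product 3 (Printer): category_id=2 -> matches Sports
  - product 4 (Mouse): category_id=NULL, no match -> kept with NULL
  - product 5 (Desk): category_id=6 -> matches Toys
  - product 6 (Keyboard): category_id=5 -> matches Tools
  - product 7 (Speaker): category_id=1 -> matches Electronics
  - product 8 (Webcam): category_id=NULL, no match -> kept with NULL
  - product 9 (Notebook): category_id=4 -> matches Outdoor
All 9 rows appear; 2 have NULL category.

SQL:
SELECT a.name, b.name AS category
FROM products a
LEFT JOIN categories b ON a.category_id = b.id

Result:
name     | category   
---------+------------
Pen      | Electronics
Charger  | Sports     
Printer  | Sports     
Mouse    | NULL       
Desk     | Toys       
Keyboard | Tools      
Speaker  | Electronics
Webcam   | NULL       
Notebook | Outdoor    


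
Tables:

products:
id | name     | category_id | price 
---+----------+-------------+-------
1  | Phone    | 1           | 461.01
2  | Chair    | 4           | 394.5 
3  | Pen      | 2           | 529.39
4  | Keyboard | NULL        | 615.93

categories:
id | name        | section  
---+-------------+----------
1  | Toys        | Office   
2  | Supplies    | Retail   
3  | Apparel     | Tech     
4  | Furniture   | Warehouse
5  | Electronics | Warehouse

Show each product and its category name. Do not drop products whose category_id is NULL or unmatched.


LEFT JOIN keeps every row from products (the left table); where category_id has no match in categories, the category columns become NULL. Walk through each product:
  - product 1 (Phone): category_id=1 -> matches Toys
  - product 2 (Chair): category_id=4 -> matches Furniture
  - product 3 (Pen): category_id=2 -> matches Supplies
  - product 4 (Keyboard): category_id=NULL, no match -> kept with NULL
All 4 rows appear; 1 has NULL category.

SQL:
SELECT a.name, b.name AS category
FROM products a
LEFT JOIN categories b ON a.category_id = b.id

Result:
name     | category 
---------+----------
Phone    | Toys     
Chair    | Furniture
Pen      | Supplies 
Keyboard | NULL     


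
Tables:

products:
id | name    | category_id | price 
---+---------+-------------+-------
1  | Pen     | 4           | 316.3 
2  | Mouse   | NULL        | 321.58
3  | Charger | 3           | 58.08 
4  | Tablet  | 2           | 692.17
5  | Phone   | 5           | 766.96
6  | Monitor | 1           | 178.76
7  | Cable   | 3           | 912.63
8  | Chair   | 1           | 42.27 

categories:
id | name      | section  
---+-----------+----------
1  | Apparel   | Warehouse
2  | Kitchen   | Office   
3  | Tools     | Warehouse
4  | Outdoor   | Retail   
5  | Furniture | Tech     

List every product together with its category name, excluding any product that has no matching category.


INNER JOIN keeps only products rows whose category_id matches an id in categories. Walk through each product:
  - product 1 (Pen): category_id=4 -> matches Outdoor
  - product 2 (Mouse): category_id=NULL, no match -> dropped
  - product 3 (Charger): category_id=3 -> matches Tools
  - product 4 (Tablet): category_id=2 -> matches Kitchen
  - product 5 (Phone): category_id=5 -> matches Furniture
  - product 6 (Monitor): category_id=1 -> matches Apparel
  - product 7 (Cable): category_id=3 -> matches Tools
  - product 8 (Chair): category_id=1 -> matches Apparel
So 1 of 8 rows is dropped.

SQL:
SELECT a.name, b.name AS category
FROM products a
INNER JOIN categories b ON a.category_id = b.id

Result:
name    | category 
--------+----------
Pen     | Outdoor  
Charger | Tools    
Tablet  | Kitchen  
Phone   | Furniture
Monitor | Apparel  
Cable   | Tools    
Chair   | Apparel  


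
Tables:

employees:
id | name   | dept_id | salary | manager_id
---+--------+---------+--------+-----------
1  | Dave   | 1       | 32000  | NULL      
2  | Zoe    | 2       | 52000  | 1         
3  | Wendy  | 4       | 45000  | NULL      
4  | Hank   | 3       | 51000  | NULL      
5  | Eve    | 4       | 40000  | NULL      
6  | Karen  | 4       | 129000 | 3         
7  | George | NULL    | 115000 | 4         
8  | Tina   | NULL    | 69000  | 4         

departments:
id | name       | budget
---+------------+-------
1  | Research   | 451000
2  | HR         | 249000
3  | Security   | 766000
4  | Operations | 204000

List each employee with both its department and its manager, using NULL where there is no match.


Two LEFT JOINs from the same base table employees: one to departments via dept_id, one to employees itself via manager_id. Both are LEFT so every employee is preserved.
Match against departments:
  - employee 1 (Dave): dept_id=1 -> matches Research
  - employee 2 (Zoe): dept_id=2 -> matches HR
  - employee 3 (Wendy): dept_id=4 -> matches Operations
  - employee 4 (Hank): dept_id=3 -> matches Security
  - employee 5 (Eve): dept_id=4 -> matches Operations
  - employee 6 (Karen): dept_id=4 -> matches Operations
  - employee 7 (George): dept_id=NULL, no match -> kept with NULL
  - employee 8 (Tina): dept_id=NULL, no match -> kept with NULL
Match against employees (self):
  - employee 1 (Dave): manager_id=NULL -> NULL
  - employee 2 (Zoe): manager_id=1 -> Dave
  - employee 3 (Wendy): manager_id=NULL -> NULL
  - employee 4 (Hank): manager_id=NULL -> NULL
  - employee 5 (Eve): manager_id=NULL -> NULL
  - employee 6 (Karen): manager_id=3 -> Wendy
  - employee 7 (George): manager_id=4 -> Hank
  - employee 8 (Tina): manager_id=4 -> Hank

SQL:
SELECT a.name, b.name AS department, c.name AS manager
FROM employees a
LEFT JOIN departments b ON a.dept_id = b.id
LEFT JOIN employees c ON a.manager_id = c.id

Result:
name   | department | manager
-------+------------+--------
Dave   | Research   | NULL   
Zoe    | HR         | Dave   
Wendy  | Operations | NULL   
Hank   | Security   | NULL   
Eve    | Operations | NULL   
Karen  | Operations | Wendy  
George | NULL       | Hank   
Tina   | NULL       | Hank   


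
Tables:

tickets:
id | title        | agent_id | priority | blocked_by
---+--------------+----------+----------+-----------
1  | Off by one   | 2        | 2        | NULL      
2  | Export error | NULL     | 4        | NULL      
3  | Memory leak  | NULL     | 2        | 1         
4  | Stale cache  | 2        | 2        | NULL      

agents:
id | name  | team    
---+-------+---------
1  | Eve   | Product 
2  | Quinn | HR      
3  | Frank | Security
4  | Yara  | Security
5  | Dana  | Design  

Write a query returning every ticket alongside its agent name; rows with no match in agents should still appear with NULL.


LEFT JOIN keeps every row from tickets (the left table); where agent_id has no match in agents, the agent columns become NULL. Walk through each ticket:
  - ticket 1 (Off by one): agent_id=2 -> matches Quinn
  - ticket 2 (Export error): agent_id=NULL, no match -> kept with NULL
  - ticket 3 (Memory leak): agent_id=NULL, no match -> kept with NULL
  - ticket 4 (Stale cache): agent_id=2 -> matches Quinn
All 4 rows appear; 2 have NULL agent.

SQL:
SELECT a.title, b.name AS agent
FROM tickets a
LEFT JOIN agents b ON a.agent_id = b.id

Result:
title        | agent
-------------+------
Off by one   | Quinn
Export error | NULL 
Memory leak  | NULL 
Stale cache  | Quinn


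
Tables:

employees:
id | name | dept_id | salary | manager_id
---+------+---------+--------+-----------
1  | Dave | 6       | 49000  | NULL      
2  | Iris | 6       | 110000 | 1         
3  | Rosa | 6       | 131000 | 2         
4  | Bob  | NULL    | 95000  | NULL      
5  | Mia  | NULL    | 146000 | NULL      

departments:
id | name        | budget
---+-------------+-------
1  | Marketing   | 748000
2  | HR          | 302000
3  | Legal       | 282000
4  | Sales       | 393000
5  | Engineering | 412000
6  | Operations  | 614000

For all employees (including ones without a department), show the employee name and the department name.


LEFT JOIN keeps every row from employees (the left table); where dept_id has no match in departments, the department columns become NULL. Walk through each employee:
  - employee 1 (Dave): dept_id=6 -> matches Operations
  - employee 2 (Iris): dept_id=6 -> matches Operations
  - employee 3 (Rosa): dept_id=6 -> matches Operations
  - employee 4 (Bob): dept_id=NULL, no match -> kept with NULL
  - employee 5 (Mia): dept_id=NULL, no match -> kept with NULL
All 5 rows appear; 2 have NULL department.

SQL:
SELECT a.name, b.name AS department
FROM employees a
LEFT JOIN departments b ON a.dept_id = b.id

Result:
name | department
-----+-----------
Dave | Operations
Iris | Operations
Rosa | Operations
Bob  | NULL      
Mia  | NULL      


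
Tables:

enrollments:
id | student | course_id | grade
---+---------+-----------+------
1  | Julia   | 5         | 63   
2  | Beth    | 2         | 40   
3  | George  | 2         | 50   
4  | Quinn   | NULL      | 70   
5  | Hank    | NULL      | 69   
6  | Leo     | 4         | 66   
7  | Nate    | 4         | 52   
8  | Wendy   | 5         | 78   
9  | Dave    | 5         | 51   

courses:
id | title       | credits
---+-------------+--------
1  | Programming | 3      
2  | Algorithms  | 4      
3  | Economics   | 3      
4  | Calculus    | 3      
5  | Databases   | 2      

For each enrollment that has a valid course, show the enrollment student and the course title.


INNER JOIN keeps only enrollments rows whose course_id matches an id in courses. Walk through each enrollment:
  - enrollment 1 (Julia): course_id=5 -> matches Databases
  - enrollment 2 (Beth): course_id=2 -> matches Algorithms
  - enrollment 3 (George): course_id=2 -> matches Algorithms
  - enrollment 4 (Quinn): course_id=NULL, no match -> dropped
  - enrollment 5 (Hank): course_id=NULL, no match -> dropped
  - enrollment 6 (Leo): course_id=4 -> matches Calculus
  - enrollment 7 (Nate): course_id=4 -> matches Calculus
  - enrollment 8 (Wendy): course_id=5 -> matches Databases
  - enrollment 9 (Dave): course_id=5 -> matches Databases
So 2 of 9 rows are dropped.

SQL:
SELECT a.student, b.title AS course
FROM enrollments a
INNER JOIN courses b ON a.course_id = b.id

Result:
student | course    
--------+-----------
Julia   | Databases 
Beth    | Algorithms
George  | Algorithms
Leo     | Calculus  
Nate    | Calculus  
Wendy   | Databases 
Dave    | Databases 


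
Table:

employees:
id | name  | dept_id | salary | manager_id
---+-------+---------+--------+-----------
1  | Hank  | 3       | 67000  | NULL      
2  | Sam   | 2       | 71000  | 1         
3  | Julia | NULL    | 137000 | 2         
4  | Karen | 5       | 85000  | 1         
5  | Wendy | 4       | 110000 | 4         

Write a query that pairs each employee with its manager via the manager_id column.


This is a self-join: employees is joined to a second copy of itself, matching each row's manager_id to another row's id. Use LEFT JOIN so rows with manager_id=NULL are kept.
  - employee 1 (Hank): manager_id=NULL -> NULL
  - employee 2 (Sam): manager_id=1 -> Hank
  - employee 3 (Julia): manager_id=2 -> Sam
  - employee 4 (Karen): manager_id=1 -> Hank
  - employee 5 (Wendy): manager_id=4 -> Karen

SQL:
SELECT a.name AS item, b.name AS manager
FROM employees a
LEFT JOIN employees b ON a.manager_id = b.id

Result:
item  | manager
------+--------
Hank  | NULL   
Sam   | Hank   
Julia | Sam    
Karen | Hank   
Wendy | Karen  


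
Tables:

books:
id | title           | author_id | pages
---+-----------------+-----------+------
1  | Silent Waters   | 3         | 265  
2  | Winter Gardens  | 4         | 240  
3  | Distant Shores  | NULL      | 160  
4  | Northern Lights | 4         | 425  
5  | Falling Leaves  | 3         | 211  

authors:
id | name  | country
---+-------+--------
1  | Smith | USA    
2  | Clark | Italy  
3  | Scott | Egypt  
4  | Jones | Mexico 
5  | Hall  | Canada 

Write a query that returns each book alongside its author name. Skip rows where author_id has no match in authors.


INNER JOIN keeps only books rows whose author_id matches an id in authors. Walk through each book:
  - book 1 (Silent Waters): author_id=3 -> matches Scott
  - book 2 (Winter Gardens): author_id=4 -> matches Jones
  - book 3 (Distant Shores): author_id=NULL, no match -> dropped
  - book 4 (Northern Lights): author_id=4 -> matches Jones
  - book 5 (Falling Leaves): author_id=3 -> matches Scott
So 1 of 5 rows is dropped.

SQL:
SELECT a.title, b.name AS author
FROM books a
INNER JOIN authors b ON a.author_id = b.id

Result:
title           | author
----------------+-------
Silent Waters   | Scott 
Winter Gardens  | Jones 
Northern Lights | Jones 
Falling Leaves  | Scott 


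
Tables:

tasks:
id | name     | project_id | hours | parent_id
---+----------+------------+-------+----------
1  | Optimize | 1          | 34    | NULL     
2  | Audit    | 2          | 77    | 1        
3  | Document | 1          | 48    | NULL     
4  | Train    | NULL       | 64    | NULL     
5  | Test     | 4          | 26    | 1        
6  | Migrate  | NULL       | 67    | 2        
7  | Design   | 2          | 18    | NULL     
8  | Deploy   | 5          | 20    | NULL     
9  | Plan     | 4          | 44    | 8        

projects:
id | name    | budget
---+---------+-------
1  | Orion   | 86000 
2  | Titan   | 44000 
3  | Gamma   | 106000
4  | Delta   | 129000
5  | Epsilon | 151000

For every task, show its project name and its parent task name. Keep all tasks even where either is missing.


Two LEFT JOINs from the same base table tasks: one to projects via project_id, one to tasks itself via parent_id. Both are LEFT so every task is preserved.
Match against projects:
  - task 1 (Optimize): project_id=1 -> matches Orion
  - task 2 (Audit): project_id=2 -> matches Titan
  - task 3 (Document): project_id=1 -> matches Orion
  - task 4 (Train): project_id=NULL, no match -> kept with NULL
  - task 5 (Test): project_id=4 -> matches Delta
  - task 6 (Migrate): project_id=NULL, no match -> kept with NULL
  - task 7 (Design): project_id=2 -> matches Titan
  - task 8 (Deploy): project_id=5 -> matches Epsilon
  - task 9 (Plan): project_id=4 -> matches Delta
Match against tasks (self):
  - task 1 (Optimize): parent_id=NULL -> NULL
  - task 2 (Audit): parent_id=1 -> Optimize
  - task 3 (Document): parent_id=NULL -> NULL
  - task 4 (Train): parent_id=NULL -> NULL
  - task 5 (Test): parent_id=1 -> Optimize
  - task 6 (Migrate): parent_id=2 -> Audit
  - task 7 (Design): parent_id=NULL -> NULL
  - task 8 (Deploy): parent_id=NULL -> NULL
  - task 9 (Plan): parent_id=8 -> Deploy

SQL:
SELECT a.name, b.name AS project, c.name AS parent
FROM tasks a
LEFT JOIN projects b ON a.project_id = b.id
LEFT JOIN tasks c ON a.parent_id = c.id

Result:
name     | project | parent  
---------+---------+---------
Optimize | Orion   | NULL    
Audit    | Titan   | Optimize
Document | Orion   | NULL    
Train    | NULL    | NULL    
Test     | Delta   | Optimize
Migrate  | NULL    | Audit   
Design   | Titan   | NULL    
Deploy   | Epsilon | NULL    
Plan     | Delta   | Deploy  


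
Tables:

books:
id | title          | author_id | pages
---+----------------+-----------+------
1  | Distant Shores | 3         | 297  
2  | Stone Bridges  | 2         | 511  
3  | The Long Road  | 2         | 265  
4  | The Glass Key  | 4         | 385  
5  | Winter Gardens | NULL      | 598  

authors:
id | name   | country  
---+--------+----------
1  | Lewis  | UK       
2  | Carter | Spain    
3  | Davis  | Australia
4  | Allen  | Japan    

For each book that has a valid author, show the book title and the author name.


INNER JOIN keeps only books rows whose author_id matches an id in authors. Walk through each book:
  - book 1 (Distant Shores): author_id=3 -> matches Davis
  - book 2 (Stone Bridges): author_id=2 -> matches Carter
  - book 3 (The Long Road): author_id=2 -> matches Carter
  - book 4 (The Glass Key): author_id=4 -> matches Allen
  - book 5 (Winter Gardens): author_id=NULL, no match -> dropped
So 1 of 5 rows is dropped.

SQL:
SELECT a.title, b.name AS author
FROM books a
INNER JOIN authors b ON a.author_id = b.id

Result:
title          | author
---------------+-------
Distant Shores | Davis 
Stone Bridges  | Carter
The Long Road  | Carter
The Glass Key  | Allen 


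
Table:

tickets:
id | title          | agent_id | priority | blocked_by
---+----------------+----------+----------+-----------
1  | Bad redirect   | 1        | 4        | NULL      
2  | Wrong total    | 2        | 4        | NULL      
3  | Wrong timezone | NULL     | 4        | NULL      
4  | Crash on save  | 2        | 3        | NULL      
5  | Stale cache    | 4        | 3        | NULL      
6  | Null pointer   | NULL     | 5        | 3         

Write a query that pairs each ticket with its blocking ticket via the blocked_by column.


This is a self-join: tickets is joined to a second copy of itself, matching each row's blocked_by to another row's id. Use LEFT JOIN so rows with blocked_by=NULL are kept.
  - ticket 1 (Bad redirect): blocked_by=NULL -> NULL
  - ticket 2 (Wrong total): blocked_by=NULL -> NULL
  - ticket 3 (Wrong timezone): blocked_by=NULL -> NULL
  - ticket 4 (Crash on save): blocked_by=NULL -> NULL
  - ticket 5 (Stale cache): blocked_by=NULL -> NULL
  - ticket 6 (Null pointer): blocked_by=3 -> Wrong timezone

SQL:
SELECT a.title AS item, b.title AS blocked_by
FROM tickets a
LEFT JOIN tickets b ON a.blocked_by = b.id

Result:
item           | blocked_by    
---------------+---------------
Bad redirect   | NULL          
Wrong total    | NULL          
Wrong timezone | NULL          
Crash on save  | NULL          
Stale cache    | NULL          
Null pointer   | Wrong timezone


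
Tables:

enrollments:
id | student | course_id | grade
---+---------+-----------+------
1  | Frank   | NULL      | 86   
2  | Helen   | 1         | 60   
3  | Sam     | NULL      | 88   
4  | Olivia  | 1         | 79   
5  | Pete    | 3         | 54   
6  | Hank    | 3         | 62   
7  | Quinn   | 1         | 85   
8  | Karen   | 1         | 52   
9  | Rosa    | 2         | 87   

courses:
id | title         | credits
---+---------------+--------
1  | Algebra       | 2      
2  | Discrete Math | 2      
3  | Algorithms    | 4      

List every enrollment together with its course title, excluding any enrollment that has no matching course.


INNER JOIN keeps only enrollments rows whose course_id matches an id in courses. Walk through each enrollment:
  - enrollment 1 (Frank): course_id=NULL, no match -> dropped
  - enrollment 2 (Helen): course_id=1 -> matches Algebra
  - enrollment 3 (Sam): course_id=NULL, no match -> dropped
  - enrollment 4 (Olivia): course_id=1 -> matches Algebra
  - enrollment 5 (Pete): course_id=3 -> matches Algorithms
  - enrollment 6 (Hank): course_id=3 -> matches Algorithms
  - enrollment 7 (Quinn): course_id=1 -> matches Algebra
  - enrollment 8 (Karen): course_id=1 -> matches Algebra
  - enrollment 9 (Rosa): course_id=2 -> matches Discrete Math
So 2 of 9 rows are dropped.

SQL:
SELECT a.student, b.title AS course
FROM enrollments a
INNER JOIN courses b ON a.course_id = b.id

Result:
student | course       
--------+--------------
Helen   | Algebra      
Olivia  | Algebra      
Pete    | Algorithms   
Hank    | Algorithms   
Quinn   | Algebra      
Karen   | Algebra      
Rosa    | Discrete Math


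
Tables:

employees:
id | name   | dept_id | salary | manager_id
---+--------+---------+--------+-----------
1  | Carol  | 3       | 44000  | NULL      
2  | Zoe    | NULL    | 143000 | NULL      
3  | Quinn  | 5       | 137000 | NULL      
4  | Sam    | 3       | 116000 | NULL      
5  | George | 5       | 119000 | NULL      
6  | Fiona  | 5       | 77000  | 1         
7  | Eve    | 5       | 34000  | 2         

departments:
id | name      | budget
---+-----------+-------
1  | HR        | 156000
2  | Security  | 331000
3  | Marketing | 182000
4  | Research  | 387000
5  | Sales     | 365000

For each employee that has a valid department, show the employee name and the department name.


INNER JOIN keeps only employees rows whose dept_id matches an id in departments. Walk through each employee:
  - employee 1 (Carol): dept_id=3 -> matches Marketing
  - employee 2 (Zoe): dept_id=NULL, no match -> dropped
  - employee 3 (Quinn): dept_id=5 -> matches Sales
  - employee 4 (Sam): dept_id=3 -> matches Marketing
  - employee 5 (George): dept_id=5 -> matches Sales
  - employee 6 (Fiona): dept_id=5 -> matches Sales
  - employee 7 (Eve): dept_id=5 -> matches Sales
So 1 of 7 rows is dropped.

SQL:
SELECT a.name, b.name AS department
FROM employees a
INNER JOIN departments b ON a.dept_id = b.id

Result:
name   | department
-------+-----------
Carol  | Marketing 
Quinn  | Sales     
Sam    | Marketing 
George | Sales     
Fiona  | Sales     
Eve    | Sales     


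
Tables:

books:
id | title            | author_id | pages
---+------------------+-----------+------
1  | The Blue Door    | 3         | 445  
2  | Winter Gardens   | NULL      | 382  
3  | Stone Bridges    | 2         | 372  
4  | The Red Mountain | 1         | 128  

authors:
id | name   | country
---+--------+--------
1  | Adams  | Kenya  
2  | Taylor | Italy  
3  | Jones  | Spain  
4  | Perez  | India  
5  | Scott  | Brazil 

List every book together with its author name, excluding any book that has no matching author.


INNER JOIN keeps only books rows whose author_id matches an id in authors. Walk through each book:
  - book 1 (The Blue Door): author_id=3 -> matches Jones
  - book 2 (Winter Gardens): author_id=NULL, no match -> dropped
  - book 3 (Stone Bridges): author_id=2 -> matches Taylor
  - book 4 (The Red Mountain): author_id=1 -> matches Adams
So 1 of 4 rows is dropped.

SQL:
SELECT a.title, b.name AS author
FROM books a
INNER JOIN authors b ON a.author_id = b.id

Result:
title            | author
-----------------+-------
The Blue Door    | Jones 
Stone Bridges    | Taylor
The Red Mountain | Adams 


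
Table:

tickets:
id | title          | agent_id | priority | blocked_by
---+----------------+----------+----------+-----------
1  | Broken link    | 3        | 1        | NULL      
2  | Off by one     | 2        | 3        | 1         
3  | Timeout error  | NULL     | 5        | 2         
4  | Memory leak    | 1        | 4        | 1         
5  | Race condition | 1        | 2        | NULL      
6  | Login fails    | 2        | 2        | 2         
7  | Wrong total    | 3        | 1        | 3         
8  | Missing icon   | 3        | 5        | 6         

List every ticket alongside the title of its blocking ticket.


This is a self-join: tickets is joined to a second copy of itself, matching each row's blocked_by to another row's id. Use LEFT JOIN so rows with blocked_by=NULL are kept.
  - ticket 1 (Broken link): blocked_by=NULL -> NULL
  - ticket 2 (Off by one): blocked_by=1 -> Broken link
  - ticket 3 (Timeout error): blocked_by=2 -> Off by one
  - ticket 4 (Memory leak): blocked_by=1 -> Broken link
  - ticket 5 (Race condition): blocked_by=NULL -> NULL
  - ticket 6 (Login fails): blocked_by=2 -> Off by one
  - ticket 7 (Wrong total): blocked_by=3 -> Timeout error
  - ticket 8 (Missing icon): blocked_by=6 -> Login fails

SQL:
SELECT a.title AS item, b.title AS blocked_by
FROM tickets a
LEFT JOIN tickets b ON a.blocked_by = b.id

Result:
item           | blocked_by   
---------------+--------------
Broken link    | NULL         
Off by one     | Broken link  
Timeout error  | Off by one   
Memory leak    | Broken link  
Race condition | NULL         
Login fails    | Off by one   
Wrong total    | Timeout error
Missing icon   | Login fails  


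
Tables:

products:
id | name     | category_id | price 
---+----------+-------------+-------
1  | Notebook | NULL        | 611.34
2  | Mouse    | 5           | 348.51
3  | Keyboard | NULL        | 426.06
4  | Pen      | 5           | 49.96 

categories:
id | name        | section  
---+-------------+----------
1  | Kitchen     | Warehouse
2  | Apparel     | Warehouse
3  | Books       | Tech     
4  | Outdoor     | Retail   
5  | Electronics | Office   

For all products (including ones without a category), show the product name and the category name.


LEFT JOIN keeps every row from products (the left table); where category_id has no match in categories, the category columns become NULL. Walk through each product:
  - product 1 (Notebook): category_id=NULL, no match -> kept with NULL
  - product 2 (Mouse): category_id=5 -> matches Electronics
  - product 3 (Keyboard): category_id=NULL, no match -> kept with NULL
  - product 4 (Pen): category_id=5 -> matches Electronics
All 4 rows appear; 2 have NULL category.

SQL:
SELECT a.name, b.name AS category
FROM products a
LEFT JOIN categories b ON a.category_id = b.id

Result:
name     | category   
---------+------------
Notebook | NULL       
Mouse    | Electronics
Keyboard | NULL       
Pen      | Electronics


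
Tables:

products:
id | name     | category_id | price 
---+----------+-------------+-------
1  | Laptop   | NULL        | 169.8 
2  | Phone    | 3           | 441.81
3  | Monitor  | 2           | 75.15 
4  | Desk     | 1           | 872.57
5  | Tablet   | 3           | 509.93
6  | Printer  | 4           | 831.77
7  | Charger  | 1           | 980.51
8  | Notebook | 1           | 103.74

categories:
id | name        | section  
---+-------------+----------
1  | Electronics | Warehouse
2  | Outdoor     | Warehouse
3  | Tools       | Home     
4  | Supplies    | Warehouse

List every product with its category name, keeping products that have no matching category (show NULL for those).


LEFT JOIN keeps every row from products (the left table); where category_id has no match in categories, the category columns become NULL. Walk through each product:
  - product 1 (Laptop): category_id=NULL, no match -> kept with NULL
  - product 2 (Phone): category_id=3 -> matches Tools
  - product 3 (Monitor): category_id=2 -> matches Outdoor
  - product 4 (Desk): category_id=1 -> matches Electronics
  - product 5 (Tablet): category_id=3 -> matches Tools
  - product 6 (Printer): category_id=4 -> matches Supplies
  - product 7 (Charger): category_id=1 -> matches Electronics
  - product 8 (Notebook): category_id=1 -> matches Electronics
All 8 rows appear; 1 has NULL category.

SQL:
SELECT a.name, b.name AS category
FROM products a
LEFT JOIN categories b ON a.category_id = b.id

Result:
name     | category   
---------+------------
Laptop   | NULL       
Phone    | Tools      
Monitor  | Outdoor    
Desk     | Electronics
Tablet   | Tools      
Printer  | Supplies   
Charger  | Electronics
Notebook | Electronics


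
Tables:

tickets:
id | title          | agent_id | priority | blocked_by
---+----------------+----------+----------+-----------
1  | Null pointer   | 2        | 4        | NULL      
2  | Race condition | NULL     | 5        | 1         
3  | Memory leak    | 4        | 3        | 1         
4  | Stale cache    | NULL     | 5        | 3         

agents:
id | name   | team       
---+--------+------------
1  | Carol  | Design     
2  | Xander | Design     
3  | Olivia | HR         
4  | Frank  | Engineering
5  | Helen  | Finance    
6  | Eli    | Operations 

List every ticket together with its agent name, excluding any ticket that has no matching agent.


INNER JOIN keeps only tickets rows whose agent_id matches an id in agents. Walk through each ticket:
  - ticket 1 (Null pointer): agent_id=2 -> matches Xander
  - ticket 2 (Race condition): agent_id=NULL, no match -> dropped
  - ticket 3 (Memory leak): agent_id=4 -> matches Frank
  - ticket 4 (Stale cache): agent_id=NULL, no match -> dropped
So 2 of 4 rows are dropped.

SQL:
SELECT a.title, b.name AS agent
FROM tickets a
INNER JOIN agents b ON a.agent_id = b.id

Result:
title        | agent 
-------------+-------
Null pointer | Xander
Memory leak  | Frank 


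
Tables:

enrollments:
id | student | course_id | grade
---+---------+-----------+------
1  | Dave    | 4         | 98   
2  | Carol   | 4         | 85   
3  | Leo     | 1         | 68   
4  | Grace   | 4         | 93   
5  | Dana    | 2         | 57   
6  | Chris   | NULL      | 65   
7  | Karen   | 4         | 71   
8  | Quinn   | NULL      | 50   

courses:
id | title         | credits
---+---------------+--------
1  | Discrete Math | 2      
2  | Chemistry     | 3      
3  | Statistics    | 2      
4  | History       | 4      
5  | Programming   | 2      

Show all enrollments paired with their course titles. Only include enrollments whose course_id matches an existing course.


INNER JOIN keeps only enrollments rows whose course_id matches an id in courses. Walk through each enrollment:
  - enrollment 1 (Dave): course_id=4 -> matches History
  - enrollment 2 (Carol): course_id=4 -> matches History
  - enrollment 3 (Leo): course_id=1 -> matches Discrete Math
  - enrollment 4 (Grace): course_id=4 -> matches History
  - enrollment 5 (Dana): course_id=2 -> matches Chemistry
  - enrollment 6 (Chris): course_id=NULL, no match -> dropped
  - enrollment 7 (Karen): course_id=4 -> matches History
  - enrollment 8 (Quinn): course_id=NULL, no match -> dropped
So 2 of 8 rows are dropped.

SQL:
SELECT a.student, b.title AS course
FROM enrollments a
INNER JOIN courses b ON a.course_id = b.id

Result:
student | course       
--------+--------------
Dave    | History      
Carol   | History      
Leo     | Discrete Math
Grace   | History      
Dana    | Chemistry    
Karen   | History      


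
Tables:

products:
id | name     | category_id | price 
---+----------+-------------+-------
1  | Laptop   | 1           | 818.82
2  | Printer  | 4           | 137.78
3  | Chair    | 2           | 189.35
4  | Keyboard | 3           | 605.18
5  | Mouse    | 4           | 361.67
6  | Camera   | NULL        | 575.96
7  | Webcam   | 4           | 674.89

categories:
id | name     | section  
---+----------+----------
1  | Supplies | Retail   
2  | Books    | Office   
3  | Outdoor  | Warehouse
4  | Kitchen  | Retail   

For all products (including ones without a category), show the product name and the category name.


LEFT JOIN keeps every row from products (the left table); where category_id has no match in categories, the category columns become NULL. Walk through each product:
  - product 1 (Laptop): category_id=1 -> matches Supplies
  - product 2 (Printer): category_id=4 -> matches Kitchen
  - product 3 (Chair): category_id=2 -> matches Books
  - product 4 (Keyboard): category_id=3 -> matches Outdoor
  - product 5 (Mouse): category_id=4 -> matches Kitchen
  - product 6 (Camera): category_id=NULL, no match -> kept with NULL
  - product 7 (Webcam): category_id=4 -> matches Kitchen
All 7 rows appear; 1 has NULL category.

SQL:
SELECT a.name, b.name AS category
FROM products a
LEFT JOIN categories b ON a.category_id = b.id

Result:
name     | category
---------+---------
Laptop   | Supplies
Printer  | Kitchen 
Chair    | Books   
Keyboard | Outdoor 
Mouse    | Kitchen 
Camera   | NULL    
Webcam   | Kitchen 


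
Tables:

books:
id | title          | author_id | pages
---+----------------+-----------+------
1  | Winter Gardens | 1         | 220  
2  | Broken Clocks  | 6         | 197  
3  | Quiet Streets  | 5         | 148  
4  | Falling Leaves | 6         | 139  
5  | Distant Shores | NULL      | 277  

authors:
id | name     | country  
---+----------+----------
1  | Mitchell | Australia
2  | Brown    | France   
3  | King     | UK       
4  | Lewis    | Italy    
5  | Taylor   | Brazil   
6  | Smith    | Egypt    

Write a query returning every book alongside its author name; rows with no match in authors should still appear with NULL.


LEFT JOIN keeps every row from books (the left table); where author_id has no match in authors, the author columns become NULL. Walk through each book:
  - book 1 (Winter Gardens): author_id=1 -> matches Mitchell
  - book 2 (Broken Clocks): author_id=6 -> matches Smith
  - book 3 (Quiet Streets): author_id=5 -> matches Taylor
  - book 4 (Falling Leaves): author_id=6 -> matches Smith
  - book 5 (Distant Shores): author_id=NULL, no match -> kept with NULL
All 5 rows appear; 1 has NULL author.

SQL:
SELECT a.title, b.name AS author
FROM books a
LEFT JOIN authors b ON a.author_id = b.id

Result:
title          | author  
---------------+---------
Winter Gardens | Mitchell
Broken Clocks  | Smith   
Quiet Streets  | Taylor  
Falling Leaves | Smith   
Distant Shores | NULL    


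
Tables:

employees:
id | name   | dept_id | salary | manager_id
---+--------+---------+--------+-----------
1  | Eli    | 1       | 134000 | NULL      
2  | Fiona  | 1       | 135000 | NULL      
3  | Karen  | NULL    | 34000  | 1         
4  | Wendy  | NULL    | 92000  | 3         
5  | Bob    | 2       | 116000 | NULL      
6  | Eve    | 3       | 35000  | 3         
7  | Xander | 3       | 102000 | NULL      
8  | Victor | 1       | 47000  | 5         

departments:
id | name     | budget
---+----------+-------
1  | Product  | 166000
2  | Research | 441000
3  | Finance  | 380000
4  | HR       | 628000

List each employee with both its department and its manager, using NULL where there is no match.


Two LEFT JOINs from the same base table employees: one to departments via dept_id, one to employees itself via manager_id. Both are LEFT so every employee is preserved.
Match against departments:
  - employee 1 (Eli): dept_id=1 -> matches Product
  - employee 2 (Fiona): dept_id=1 -> matches Product
  - employee 3 (Karen): dept_id=NULL, no match -> kept with NULL
  - employee 4 (Wendy): dept_id=NULL, no match -> kept with NULL
  - employee 5 (Bob): dept_id=2 -> matches Research
  - employee 6 (Eve): dept_id=3 -> matches Finance
  - employee 7 (Xander): dept_id=3 -> matches Finance
  - employee 8 (Victor): dept_id=1 -> matches Product
Match against employees (self):
  - employee 1 (Eli): manager_id=NULL -> NULL
  - employee 2 (Fiona): manager_id=NULL -> NULL
  - employee 3 (Karen): manager_id=1 -> Eli
  - employee 4 (Wendy): manager_id=3 -> Karen
  - employee 5 (Bob): manager_id=NULL -> NULL
  - employee 6 (Eve): manager_id=3 -> Karen
  - employee 7 (Xander): manager_id=NULL -> NULL
  - employee 8 (Victor): manager_id=5 -> Bob

SQL:
SELECT a.name, b.name AS department, c.name AS manager
FROM employees a
LEFT JOIN departments b ON a.dept_id = b.id
LEFT JOIN employees c ON a.manager_id = c.id

Result:
name   | department | manager
-------+------------+--------
Eli    | Product    | NULL   
Fiona  | Product    | NULL   
Karen  | NULL       | Eli    
Wendy  | NULL       | Karen  
Bob    | Research   | NULL   
Eve    | Finance    | Karen  
Xander | Finance    | NULL   
Victor | Product    | Bob    


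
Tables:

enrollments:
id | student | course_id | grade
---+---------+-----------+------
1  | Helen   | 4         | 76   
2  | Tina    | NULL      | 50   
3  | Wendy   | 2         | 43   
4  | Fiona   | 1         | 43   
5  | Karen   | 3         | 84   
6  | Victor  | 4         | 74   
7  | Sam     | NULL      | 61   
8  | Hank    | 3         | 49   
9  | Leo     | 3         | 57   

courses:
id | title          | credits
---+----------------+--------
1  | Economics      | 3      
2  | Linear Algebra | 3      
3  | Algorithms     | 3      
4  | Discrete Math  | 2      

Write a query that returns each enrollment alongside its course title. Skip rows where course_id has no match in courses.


INNER JOIN keeps only enrollments rows whose course_id matches an id in courses. Walk through each enrollment:
  - enrollment 1 (Helen): course_id=4 -> matches Discrete Math
  - enrollment 2 (Tina): course_id=NULL, no match -> dropped
  - enrollment 3 (Wendy): course_id=2 -> matches Linear Algebra
  - enrollment 4 (Fiona): course_id=1 -> matches Economics
  - enrollment 5 (Karen): course_id=3 -> matches Algorithms
  - enrollment 6 (Victor): course_id=4 -> matches Discrete Math
  - enrollment 7 (Sam): course_id=NULL, no match -> dropped
  - enrollment 8 (Hank): course_id=3 -> matches Algorithms
  - enrollment 9 (Leo): course_id=3 -> matches Algorithms
So 2 of 9 rows are dropped.

SQL:
SELECT a.student, b.title AS course
FROM enrollments a
INNER JOIN courses b ON a.course_id = b.id

Result:
student | course        
--------+---------------
Helen   | Discrete Math 
Wendy   | Linear Algebra
Fiona   | Economics     
Karen   | Algorithms    
Victor  | Discrete Math 
Hank    | Algorithms    
Leo     | Algorithms    


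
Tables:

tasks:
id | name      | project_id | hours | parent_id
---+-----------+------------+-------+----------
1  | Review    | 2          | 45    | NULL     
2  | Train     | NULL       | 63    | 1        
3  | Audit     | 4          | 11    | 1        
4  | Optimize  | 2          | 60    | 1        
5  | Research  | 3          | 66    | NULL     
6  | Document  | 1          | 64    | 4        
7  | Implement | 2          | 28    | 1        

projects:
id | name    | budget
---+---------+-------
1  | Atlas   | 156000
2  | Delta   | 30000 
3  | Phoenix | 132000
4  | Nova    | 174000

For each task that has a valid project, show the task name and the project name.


INNER JOIN keeps only tasks rows whose project_id matches an id in projects. Walk through each task:
  - task 1 (Review): project_id=2 -> matches Delta
  - task 2 (Train): project_id=NULL, no match -> dropped
  - task 3 (Audit): project_id=4 -> matches Nova
  - task 4 (Optimize): project_id=2 -> matches Delta
  - task 5 (Research): project_id=3 -> matches Phoenix
  - task 6 (Document): project_id=1 -> matches Atlas
  - task 7 (Implement): project_id=2 -> matches Delta
So 1 of 7 rows is dropped.

SQL:
SELECT a.name, b.name AS project
FROM tasks a
INNER JOIN projects b ON a.project_id = b.id

Result:
name      | project
----------+--------
Review    | Delta  
Audit     | Nova   
Optimize  | Delta  
Research  | Phoenix
Document  | Atlas  
Implement | Delta  


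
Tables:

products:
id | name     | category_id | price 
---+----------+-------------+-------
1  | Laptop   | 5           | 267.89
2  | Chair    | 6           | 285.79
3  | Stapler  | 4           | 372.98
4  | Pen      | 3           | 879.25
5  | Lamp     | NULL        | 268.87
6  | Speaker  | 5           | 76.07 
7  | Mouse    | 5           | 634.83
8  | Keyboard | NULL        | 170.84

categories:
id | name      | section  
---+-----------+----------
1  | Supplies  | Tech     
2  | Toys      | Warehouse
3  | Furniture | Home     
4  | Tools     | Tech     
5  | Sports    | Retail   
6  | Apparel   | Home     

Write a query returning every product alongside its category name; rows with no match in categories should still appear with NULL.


LEFT JOIN keeps every row from products (the left table); where category_id has no match in categories, the category columns become NULL. Walk through each product:
  - product 1 (Laptop): category_id=5 -> matches Sports
  - product 2 (Chair): category_id=6 -> matches Apparel
  - product 3 (Stapler): category_id=4 -> matches Tools
  - product 4 (Pen): category_id=3 -> matches Furniture
  - product 5 (Lamp): category_id=NULL, no match -> kept with NULL
  - product 6 (Speaker): category_id=5 -> matches Sports
  - product 7 (Mouse): category_id=5 -> matches Sports
  - product 8 (Keyboard): category_id=NULL, no match -> kept with NULL
All 8 rows appear; 2 have NULL category.

SQL:
SELECT a.name, b.name AS category
FROM products a
LEFT JOIN categories b ON a.category_id = b.id

Result:
name     | category 
---------+----------
Laptop   | Sports   
Chair    | Apparel  
Stapler  | Tools    
Pen      | Furniture
Lamp     | NULL     
Speaker  | Sports   
Mouse    | Sports   
Keyboard | NULL     
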